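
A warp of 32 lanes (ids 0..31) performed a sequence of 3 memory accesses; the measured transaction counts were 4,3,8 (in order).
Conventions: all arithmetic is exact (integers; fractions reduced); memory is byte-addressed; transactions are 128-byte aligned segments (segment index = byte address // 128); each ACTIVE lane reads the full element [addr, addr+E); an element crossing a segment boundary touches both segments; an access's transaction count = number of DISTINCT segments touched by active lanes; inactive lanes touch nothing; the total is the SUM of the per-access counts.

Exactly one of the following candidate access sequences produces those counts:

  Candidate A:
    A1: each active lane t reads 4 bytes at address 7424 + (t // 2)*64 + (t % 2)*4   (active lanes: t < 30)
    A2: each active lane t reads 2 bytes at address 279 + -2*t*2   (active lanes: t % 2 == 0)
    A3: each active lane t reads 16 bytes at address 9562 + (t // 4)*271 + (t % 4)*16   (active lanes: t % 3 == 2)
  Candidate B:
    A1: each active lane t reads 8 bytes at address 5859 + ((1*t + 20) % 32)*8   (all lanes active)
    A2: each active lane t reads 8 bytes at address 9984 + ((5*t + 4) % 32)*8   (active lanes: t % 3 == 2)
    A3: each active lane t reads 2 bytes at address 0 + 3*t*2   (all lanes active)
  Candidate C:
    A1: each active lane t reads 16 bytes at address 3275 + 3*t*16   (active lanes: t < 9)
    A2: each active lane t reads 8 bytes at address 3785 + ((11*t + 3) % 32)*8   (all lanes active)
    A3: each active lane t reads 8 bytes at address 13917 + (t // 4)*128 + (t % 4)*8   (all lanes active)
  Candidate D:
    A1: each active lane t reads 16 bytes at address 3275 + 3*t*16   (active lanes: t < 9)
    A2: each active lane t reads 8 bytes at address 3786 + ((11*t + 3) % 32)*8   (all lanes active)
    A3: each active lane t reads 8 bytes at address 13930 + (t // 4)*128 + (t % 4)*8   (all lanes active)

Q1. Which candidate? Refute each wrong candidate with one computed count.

A: A1 gives 8 transactions, not 4
B: A1 gives 3 transactions, not 4
D: A3 gives 9 transactions, not 8
C: all counts match (4,3,8)

Answer: C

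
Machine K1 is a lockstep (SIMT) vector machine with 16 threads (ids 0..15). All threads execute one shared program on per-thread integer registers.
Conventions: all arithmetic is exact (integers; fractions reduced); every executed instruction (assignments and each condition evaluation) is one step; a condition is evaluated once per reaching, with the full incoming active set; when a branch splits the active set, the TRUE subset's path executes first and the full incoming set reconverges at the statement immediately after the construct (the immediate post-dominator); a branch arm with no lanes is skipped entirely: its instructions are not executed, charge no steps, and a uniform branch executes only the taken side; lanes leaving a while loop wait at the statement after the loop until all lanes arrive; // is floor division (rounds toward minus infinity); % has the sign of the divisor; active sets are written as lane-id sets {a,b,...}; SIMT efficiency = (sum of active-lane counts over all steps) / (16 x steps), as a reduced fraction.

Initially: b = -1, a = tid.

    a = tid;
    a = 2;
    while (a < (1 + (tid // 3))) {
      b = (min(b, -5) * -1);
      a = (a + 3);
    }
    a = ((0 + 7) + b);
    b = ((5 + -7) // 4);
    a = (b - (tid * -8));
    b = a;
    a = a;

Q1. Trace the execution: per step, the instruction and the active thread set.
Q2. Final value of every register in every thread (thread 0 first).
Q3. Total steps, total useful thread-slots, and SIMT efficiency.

step 0: a <- tid                     {0,1,2,3,4,5,6,7,8,9,10,11,12,13,14,15}
step 1: a <- 2                       {0,1,2,3,4,5,6,7,8,9,10,11,12,13,14,15}
step 2: eval (a < (1 + (tid // 3)))  {0,1,2,3,4,5,6,7,8,9,10,11,12,13,14,15}
step 3: b <- (min(b, -5) * -1)       {6,7,8,9,10,11,12,13,14,15}
step 4: a <- (a + 3)                 {6,7,8,9,10,11,12,13,14,15}
step 5: eval (a < (1 + (tid // 3)))  {6,7,8,9,10,11,12,13,14,15}
step 6: b <- (min(b, -5) * -1)       {15}
step 7: a <- (a + 3)                 {15}
step 8: eval (a < (1 + (tid // 3)))  {15}
step 9: a <- ((0 + 7) + b)           {0,1,2,3,4,5,6,7,8,9,10,11,12,13,14,15}
step 10: b <- ((5 + -7) // 4)         {0,1,2,3,4,5,6,7,8,9,10,11,12,13,14,15}
step 11: a <- (b - (tid * -8))        {0,1,2,3,4,5,6,7,8,9,10,11,12,13,14,15}
step 12: b <- a                       {0,1,2,3,4,5,6,7,8,9,10,11,12,13,14,15}
step 13: a <- a                       {0,1,2,3,4,5,6,7,8,9,10,11,12,13,14,15}

Answer: 14 steps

b: -1,7,15,23,31,39,47,55,63,71,79,87,95,103,111,119
a: -1,7,15,23,31,39,47,55,63,71,79,87,95,103,111,119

steps = 14; useful = 161; efficiency = 161/224 = 23/32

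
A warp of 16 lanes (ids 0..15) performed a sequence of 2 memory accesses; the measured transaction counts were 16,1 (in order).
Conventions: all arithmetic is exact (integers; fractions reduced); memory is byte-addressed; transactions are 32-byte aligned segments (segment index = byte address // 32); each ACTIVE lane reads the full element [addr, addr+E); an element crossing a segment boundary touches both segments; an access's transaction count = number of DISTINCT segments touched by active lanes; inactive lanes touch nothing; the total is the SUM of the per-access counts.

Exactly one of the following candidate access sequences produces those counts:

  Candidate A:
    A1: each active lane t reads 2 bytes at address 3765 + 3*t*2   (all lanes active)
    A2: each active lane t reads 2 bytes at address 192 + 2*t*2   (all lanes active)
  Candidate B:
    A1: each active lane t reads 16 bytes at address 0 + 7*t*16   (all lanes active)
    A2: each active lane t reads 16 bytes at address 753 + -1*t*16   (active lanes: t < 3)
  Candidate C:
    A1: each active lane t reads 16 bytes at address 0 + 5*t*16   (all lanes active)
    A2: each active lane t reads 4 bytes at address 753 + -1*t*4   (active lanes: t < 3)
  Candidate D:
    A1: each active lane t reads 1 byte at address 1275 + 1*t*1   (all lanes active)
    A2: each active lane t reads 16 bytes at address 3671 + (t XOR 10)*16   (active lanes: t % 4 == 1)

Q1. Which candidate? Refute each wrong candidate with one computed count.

A: A1 gives 4 transactions, not 16
B: A2 gives 3 transactions, not 1
D: A1 gives 2 transactions, not 16
C: all counts match (16,1)

Answer: C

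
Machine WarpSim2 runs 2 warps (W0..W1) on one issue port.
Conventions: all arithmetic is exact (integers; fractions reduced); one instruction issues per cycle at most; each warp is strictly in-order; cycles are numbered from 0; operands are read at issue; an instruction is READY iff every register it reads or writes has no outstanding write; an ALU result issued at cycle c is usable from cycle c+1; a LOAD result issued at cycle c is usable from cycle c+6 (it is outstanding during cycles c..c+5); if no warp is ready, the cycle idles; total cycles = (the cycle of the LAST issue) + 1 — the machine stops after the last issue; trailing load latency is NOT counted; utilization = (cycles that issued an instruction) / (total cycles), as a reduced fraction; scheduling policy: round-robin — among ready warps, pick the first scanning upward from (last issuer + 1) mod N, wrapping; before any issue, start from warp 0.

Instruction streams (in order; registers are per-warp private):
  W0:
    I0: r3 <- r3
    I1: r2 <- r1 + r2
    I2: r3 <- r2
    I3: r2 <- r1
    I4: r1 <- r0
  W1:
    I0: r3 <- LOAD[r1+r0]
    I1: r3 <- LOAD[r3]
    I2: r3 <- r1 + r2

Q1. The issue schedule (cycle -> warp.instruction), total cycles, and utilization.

cycle 0: W0.I0
cycle 1: W1.I0
cycle 2: W0.I1
cycle 3: W0.I2
cycle 4: W0.I3
cycle 5: W0.I4
cycle 6: idle
cycle 7: W1.I1
cycle 8: idle
cycle 9: idle
cycle 10: idle
cycle 11: idle
cycle 12: idle
cycle 13: W1.I2

Answer: 14 cycles, utilization 4/7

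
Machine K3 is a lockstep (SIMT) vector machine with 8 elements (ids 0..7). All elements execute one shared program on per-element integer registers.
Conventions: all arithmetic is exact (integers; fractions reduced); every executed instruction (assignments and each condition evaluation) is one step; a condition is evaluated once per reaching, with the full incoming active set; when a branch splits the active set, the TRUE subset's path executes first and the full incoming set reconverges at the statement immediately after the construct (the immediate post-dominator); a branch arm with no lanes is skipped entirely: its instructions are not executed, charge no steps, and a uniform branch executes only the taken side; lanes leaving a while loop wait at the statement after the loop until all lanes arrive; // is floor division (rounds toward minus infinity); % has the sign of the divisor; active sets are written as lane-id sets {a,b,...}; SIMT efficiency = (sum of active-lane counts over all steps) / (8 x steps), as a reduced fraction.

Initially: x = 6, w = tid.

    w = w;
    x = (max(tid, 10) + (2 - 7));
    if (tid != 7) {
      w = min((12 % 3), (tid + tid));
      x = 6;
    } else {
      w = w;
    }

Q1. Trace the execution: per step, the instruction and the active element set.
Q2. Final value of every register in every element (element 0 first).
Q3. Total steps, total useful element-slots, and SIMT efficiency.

step 0: w <- w                       {0,1,2,3,4,5,6,7}
step 1: x <- (max(tid, 10) + (2 - 7)) {0,1,2,3,4,5,6,7}
step 2: eval (tid != 7)              {0,1,2,3,4,5,6,7}
step 3: w <- min((12 % 3), (tid + tid)) {0,1,2,3,4,5,6}
step 4: x <- 6                       {0,1,2,3,4,5,6}
step 5: w <- w                       {7}

Answer: 6 steps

x: 6,6,6,6,6,6,6,5
w: 0,0,0,0,0,0,0,7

steps = 6; useful = 39; efficiency = 39/48 = 13/16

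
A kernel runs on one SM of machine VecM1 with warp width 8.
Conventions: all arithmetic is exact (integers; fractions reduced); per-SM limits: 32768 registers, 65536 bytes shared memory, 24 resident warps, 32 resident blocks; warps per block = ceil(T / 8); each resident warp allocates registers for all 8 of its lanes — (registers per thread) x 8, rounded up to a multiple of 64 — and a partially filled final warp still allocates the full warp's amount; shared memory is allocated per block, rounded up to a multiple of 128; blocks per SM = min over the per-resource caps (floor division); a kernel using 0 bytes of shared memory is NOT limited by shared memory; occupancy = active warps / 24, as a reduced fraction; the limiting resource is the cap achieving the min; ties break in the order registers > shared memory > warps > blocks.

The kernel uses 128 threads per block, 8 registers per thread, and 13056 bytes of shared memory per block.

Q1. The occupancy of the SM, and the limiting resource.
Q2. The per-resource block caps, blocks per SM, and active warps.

Answer: occupancy 2/3, limited by warps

registers: 32 blocks
shared memory: 5 blocks
warps: 1 block
blocks: 32 blocks

Answer: 1 block, 16 active warps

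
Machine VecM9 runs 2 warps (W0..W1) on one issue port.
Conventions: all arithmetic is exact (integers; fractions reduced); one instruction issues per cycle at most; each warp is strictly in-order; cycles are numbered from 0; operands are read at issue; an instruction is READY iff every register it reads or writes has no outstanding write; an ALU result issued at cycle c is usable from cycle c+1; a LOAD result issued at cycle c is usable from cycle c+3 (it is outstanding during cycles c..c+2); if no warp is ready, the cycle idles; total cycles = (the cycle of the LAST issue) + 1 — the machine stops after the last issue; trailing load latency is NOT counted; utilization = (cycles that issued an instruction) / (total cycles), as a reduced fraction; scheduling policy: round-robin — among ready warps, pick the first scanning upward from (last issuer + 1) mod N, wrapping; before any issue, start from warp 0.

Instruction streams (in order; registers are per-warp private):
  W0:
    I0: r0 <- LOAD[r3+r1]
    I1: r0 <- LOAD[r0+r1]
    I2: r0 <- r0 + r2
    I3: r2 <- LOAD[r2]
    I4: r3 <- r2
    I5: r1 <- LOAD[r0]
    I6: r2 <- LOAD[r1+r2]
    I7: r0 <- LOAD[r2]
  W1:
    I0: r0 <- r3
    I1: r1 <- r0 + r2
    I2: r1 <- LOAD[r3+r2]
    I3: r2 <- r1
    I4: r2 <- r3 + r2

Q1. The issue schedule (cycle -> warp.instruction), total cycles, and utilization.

cycle 0: W0.I0
cycle 1: W1.I0
cycle 2: W1.I1
cycle 3: W0.I1
cycle 4: W1.I2
cycle 5: idle
cycle 6: W0.I2
cycle 7: W1.I3
cycle 8: W0.I3
cycle 9: W1.I4
cycle 10: idle
cycle 11: W0.I4
cycle 12: W0.I5
cycle 13: idle
cycle 14: idle
cycle 15: W0.I6
cycle 16: idle
cycle 17: idle
cycle 18: W0.I7

Answer: 19 cycles, utilization 13/19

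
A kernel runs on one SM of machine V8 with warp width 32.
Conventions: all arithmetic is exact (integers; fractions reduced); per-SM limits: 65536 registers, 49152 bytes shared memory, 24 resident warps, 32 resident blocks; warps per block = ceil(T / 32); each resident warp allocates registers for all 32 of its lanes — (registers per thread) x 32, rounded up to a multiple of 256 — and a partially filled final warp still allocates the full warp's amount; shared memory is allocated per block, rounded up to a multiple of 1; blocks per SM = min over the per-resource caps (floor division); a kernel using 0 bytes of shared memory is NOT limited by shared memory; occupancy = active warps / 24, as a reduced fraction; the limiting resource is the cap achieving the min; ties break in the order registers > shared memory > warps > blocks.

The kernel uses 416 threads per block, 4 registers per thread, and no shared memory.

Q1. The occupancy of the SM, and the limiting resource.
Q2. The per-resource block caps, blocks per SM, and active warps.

Answer: occupancy 13/24, limited by warps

registers: 19 blocks
shared memory: no limit (kernel uses none)
warps: 1 block
blocks: 32 blocks

Answer: 1 block, 13 active warps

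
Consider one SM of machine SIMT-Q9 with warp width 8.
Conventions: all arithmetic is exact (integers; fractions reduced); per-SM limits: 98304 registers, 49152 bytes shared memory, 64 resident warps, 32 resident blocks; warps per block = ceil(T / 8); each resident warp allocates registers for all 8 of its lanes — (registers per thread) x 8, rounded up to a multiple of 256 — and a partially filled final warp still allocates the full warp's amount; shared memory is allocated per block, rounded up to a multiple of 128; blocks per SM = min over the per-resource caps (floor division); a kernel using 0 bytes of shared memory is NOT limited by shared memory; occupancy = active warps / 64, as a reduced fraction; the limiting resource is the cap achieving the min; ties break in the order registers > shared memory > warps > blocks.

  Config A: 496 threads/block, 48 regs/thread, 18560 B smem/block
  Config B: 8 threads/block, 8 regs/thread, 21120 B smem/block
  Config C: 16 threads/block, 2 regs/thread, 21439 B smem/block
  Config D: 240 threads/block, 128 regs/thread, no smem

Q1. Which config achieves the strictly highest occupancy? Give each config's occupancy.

occupancies: A 31/32, B 1/32, C 1/16, D 15/16

Answer: A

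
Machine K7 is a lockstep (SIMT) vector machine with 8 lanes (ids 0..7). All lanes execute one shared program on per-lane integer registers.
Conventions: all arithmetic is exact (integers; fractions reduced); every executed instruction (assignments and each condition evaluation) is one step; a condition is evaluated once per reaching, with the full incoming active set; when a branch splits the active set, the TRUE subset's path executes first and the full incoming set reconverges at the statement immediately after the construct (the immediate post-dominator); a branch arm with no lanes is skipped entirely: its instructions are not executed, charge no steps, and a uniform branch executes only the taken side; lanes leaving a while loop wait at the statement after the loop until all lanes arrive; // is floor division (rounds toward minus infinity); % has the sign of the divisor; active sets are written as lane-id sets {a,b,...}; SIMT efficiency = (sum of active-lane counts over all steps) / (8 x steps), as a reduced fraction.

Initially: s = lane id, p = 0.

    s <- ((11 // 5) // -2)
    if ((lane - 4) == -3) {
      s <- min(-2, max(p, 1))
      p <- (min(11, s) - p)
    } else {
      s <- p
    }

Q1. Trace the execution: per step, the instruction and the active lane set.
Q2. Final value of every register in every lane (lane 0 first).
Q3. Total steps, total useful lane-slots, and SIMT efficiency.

step 0: s <- ((11 // 5) // -2)       {0,1,2,3,4,5,6,7}
step 1: eval ((lane - 4) == -3)      {0,1,2,3,4,5,6,7}
step 2: s <- min(-2, max(p, 1))      {1}
step 3: p <- (min(11, s) - p)        {1}
step 4: s <- p                       {0,2,3,4,5,6,7}

Answer: 5 steps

s: 0,-2,0,0,0,0,0,0
p: 0,-2,0,0,0,0,0,0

steps = 5; useful = 25; efficiency = 25/40 = 5/8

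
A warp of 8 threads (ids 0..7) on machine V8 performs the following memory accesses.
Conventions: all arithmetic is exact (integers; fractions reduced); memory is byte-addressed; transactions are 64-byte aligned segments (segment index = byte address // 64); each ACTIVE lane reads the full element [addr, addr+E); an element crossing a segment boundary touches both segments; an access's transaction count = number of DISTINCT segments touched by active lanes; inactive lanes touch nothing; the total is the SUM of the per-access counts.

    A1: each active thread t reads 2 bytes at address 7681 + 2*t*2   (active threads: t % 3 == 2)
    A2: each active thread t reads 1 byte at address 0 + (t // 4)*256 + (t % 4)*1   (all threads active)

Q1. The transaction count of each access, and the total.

A1: 1 transaction
A2: 2 transactions

Answer: 1,2; total 3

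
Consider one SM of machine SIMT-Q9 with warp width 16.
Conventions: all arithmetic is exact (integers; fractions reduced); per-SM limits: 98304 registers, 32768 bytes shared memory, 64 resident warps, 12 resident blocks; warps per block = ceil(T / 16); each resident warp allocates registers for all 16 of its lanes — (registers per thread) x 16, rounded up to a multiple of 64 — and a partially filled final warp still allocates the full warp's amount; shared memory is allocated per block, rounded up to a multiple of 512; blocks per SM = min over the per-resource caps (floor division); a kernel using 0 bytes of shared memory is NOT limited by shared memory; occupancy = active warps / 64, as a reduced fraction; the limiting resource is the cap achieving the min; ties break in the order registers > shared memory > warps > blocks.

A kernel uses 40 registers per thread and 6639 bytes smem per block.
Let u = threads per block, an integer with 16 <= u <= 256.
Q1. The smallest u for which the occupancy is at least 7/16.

Answer: u = 97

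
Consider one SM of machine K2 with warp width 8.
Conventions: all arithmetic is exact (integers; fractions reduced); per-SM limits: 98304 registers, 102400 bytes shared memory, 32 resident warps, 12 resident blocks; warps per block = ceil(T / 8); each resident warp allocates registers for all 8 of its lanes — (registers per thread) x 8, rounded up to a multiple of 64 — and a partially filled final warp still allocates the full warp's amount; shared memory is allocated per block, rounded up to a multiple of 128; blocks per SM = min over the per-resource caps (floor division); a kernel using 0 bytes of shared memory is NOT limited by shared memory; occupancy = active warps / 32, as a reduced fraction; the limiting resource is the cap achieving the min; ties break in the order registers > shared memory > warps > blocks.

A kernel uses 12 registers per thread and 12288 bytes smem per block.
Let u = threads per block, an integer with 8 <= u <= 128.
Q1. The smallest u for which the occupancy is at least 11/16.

Answer: u = 17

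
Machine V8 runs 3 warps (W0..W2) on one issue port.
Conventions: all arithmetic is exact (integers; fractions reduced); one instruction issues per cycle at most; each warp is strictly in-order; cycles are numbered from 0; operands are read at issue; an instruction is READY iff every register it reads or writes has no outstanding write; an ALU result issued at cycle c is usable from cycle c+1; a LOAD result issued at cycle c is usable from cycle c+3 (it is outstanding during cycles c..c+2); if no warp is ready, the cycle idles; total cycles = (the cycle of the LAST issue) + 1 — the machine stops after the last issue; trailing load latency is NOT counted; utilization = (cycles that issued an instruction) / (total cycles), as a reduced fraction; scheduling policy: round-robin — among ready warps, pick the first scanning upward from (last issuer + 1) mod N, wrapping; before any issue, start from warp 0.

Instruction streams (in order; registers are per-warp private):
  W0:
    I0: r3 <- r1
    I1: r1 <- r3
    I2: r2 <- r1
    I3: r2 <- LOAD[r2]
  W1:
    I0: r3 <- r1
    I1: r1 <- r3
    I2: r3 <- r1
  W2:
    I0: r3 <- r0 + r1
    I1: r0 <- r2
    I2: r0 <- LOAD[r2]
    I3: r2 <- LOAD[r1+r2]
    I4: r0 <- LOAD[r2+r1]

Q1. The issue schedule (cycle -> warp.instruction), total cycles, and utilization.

cycle 0: W0.I0
cycle 1: W1.I0
cycle 2: W2.I0
cycle 3: W0.I1
cycle 4: W1.I1
cycle 5: W2.I1
cycle 6: W0.I2
cycle 7: W1.I2
cycle 8: W2.I2
cycle 9: W0.I3
cycle 10: W2.I3
cycle 11: idle
cycle 12: idle
cycle 13: W2.I4

Answer: 14 cycles, utilization 6/7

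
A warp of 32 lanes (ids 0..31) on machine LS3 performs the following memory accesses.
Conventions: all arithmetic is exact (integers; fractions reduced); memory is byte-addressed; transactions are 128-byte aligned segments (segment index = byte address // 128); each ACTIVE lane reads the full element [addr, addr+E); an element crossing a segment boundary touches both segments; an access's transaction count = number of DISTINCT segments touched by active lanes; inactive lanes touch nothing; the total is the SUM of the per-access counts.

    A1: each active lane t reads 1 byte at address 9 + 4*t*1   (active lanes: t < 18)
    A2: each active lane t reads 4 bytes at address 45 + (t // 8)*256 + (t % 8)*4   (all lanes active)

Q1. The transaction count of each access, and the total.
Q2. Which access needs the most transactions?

A1: 1 transaction
A2: 4 transactions

Answer: 1,4; total 5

Answer: A2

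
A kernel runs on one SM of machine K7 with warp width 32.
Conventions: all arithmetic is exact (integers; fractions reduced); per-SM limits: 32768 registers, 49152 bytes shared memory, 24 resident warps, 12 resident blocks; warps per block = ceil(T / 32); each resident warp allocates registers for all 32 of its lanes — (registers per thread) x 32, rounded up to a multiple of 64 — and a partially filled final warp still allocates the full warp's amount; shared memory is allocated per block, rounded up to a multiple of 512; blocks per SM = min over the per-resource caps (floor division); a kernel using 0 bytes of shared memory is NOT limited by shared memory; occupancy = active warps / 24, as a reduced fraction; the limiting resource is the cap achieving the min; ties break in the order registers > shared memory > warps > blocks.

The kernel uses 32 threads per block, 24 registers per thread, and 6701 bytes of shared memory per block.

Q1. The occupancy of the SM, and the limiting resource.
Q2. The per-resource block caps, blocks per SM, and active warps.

Answer: occupancy 1/4, limited by shared memory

registers: 42 blocks
shared memory: 6 blocks
warps: 24 blocks
blocks: 12 blocks

Answer: 6 blocks, 6 active warps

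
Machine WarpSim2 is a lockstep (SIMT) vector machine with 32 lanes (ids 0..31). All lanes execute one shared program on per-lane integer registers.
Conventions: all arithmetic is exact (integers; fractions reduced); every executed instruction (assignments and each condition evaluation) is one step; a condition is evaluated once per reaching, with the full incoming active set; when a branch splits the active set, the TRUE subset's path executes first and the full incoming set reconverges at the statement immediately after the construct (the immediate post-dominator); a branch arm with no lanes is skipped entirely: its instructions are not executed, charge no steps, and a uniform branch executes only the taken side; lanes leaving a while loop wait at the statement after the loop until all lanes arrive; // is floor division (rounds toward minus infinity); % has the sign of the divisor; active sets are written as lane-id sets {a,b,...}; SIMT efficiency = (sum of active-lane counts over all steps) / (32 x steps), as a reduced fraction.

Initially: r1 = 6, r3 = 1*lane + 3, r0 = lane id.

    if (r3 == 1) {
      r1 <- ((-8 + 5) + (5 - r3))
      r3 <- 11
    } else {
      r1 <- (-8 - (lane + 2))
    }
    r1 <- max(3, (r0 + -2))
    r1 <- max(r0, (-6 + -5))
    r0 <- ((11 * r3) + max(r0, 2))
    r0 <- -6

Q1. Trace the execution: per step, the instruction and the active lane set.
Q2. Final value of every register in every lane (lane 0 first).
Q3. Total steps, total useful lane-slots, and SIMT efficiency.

step 0: eval (r3 == 1)               {0,1,2,3,4,5,6,7,8,9,10,11,12,13,14,15,16,17,18,19,20,21,22,23,24,25,26,27,28,29,30,31}
step 1: r1 <- (-8 - (lane + 2))      {0,1,2,3,4,5,6,7,8,9,10,11,12,13,14,15,16,17,18,19,20,21,22,23,24,25,26,27,28,29,30,31}
step 2: r1 <- max(3, (r0 + -2))      {0,1,2,3,4,5,6,7,8,9,10,11,12,13,14,15,16,17,18,19,20,21,22,23,24,25,26,27,28,29,30,31}
step 3: r1 <- max(r0, (-6 + -5))     {0,1,2,3,4,5,6,7,8,9,10,11,12,13,14,15,16,17,18,19,20,21,22,23,24,25,26,27,28,29,30,31}
step 4: r0 <- ((11 * r3) + max(r0, 2)) {0,1,2,3,4,5,6,7,8,9,10,11,12,13,14,15,16,17,18,19,20,21,22,23,24,25,26,27,28,29,30,31}
step 5: r0 <- -6                     {0,1,2,3,4,5,6,7,8,9,10,11,12,13,14,15,16,17,18,19,20,21,22,23,24,25,26,27,28,29,30,31}

Answer: 6 steps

r1: 0,1,2,3,4,5,6,7,8,9,10,11,12,13,14,15,16,17,18,19,20,21,22,23,24,25,26,27,28,29,30,31
r3: 3,4,5,6,7,8,9,10,11,12,13,14,15,16,17,18,19,20,21,22,23,24,25,26,27,28,29,30,31,32,33,34
r0: -6,-6,-6,-6,-6,-6,-6,-6,-6,-6,-6,-6,-6,-6,-6,-6,-6,-6,-6,-6,-6,-6,-6,-6,-6,-6,-6,-6,-6,-6,-6,-6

steps = 6; useful = 192; efficiency = 192/192 = 1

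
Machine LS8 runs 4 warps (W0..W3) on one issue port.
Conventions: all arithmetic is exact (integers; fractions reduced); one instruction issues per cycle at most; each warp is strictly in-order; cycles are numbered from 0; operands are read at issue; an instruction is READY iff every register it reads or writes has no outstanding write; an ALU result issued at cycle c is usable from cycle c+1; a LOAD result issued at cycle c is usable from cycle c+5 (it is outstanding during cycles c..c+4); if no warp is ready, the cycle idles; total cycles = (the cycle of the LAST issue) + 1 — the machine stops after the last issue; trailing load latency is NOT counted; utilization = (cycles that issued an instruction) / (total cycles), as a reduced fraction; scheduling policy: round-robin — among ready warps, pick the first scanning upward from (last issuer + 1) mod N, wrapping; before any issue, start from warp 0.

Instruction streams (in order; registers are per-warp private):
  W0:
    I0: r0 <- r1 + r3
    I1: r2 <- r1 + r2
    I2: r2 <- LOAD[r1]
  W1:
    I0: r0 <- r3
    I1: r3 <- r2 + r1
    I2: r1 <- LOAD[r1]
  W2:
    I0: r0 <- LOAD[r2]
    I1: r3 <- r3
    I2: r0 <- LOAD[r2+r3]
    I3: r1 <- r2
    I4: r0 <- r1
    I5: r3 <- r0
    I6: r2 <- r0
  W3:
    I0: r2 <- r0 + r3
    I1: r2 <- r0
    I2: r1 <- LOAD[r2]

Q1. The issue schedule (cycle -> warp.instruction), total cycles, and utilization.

cycle 0: W0.I0
cycle 1: W1.I0
cycle 2: W2.I0
cycle 3: W3.I0
cycle 4: W0.I1
cycle 5: W1.I1
cycle 6: W2.I1
cycle 7: W3.I1
cycle 8: W0.I2
cycle 9: W1.I2
cycle 10: W2.I2
cycle 11: W3.I2
cycle 12: W2.I3
cycle 13: idle
cycle 14: idle
cycle 15: W2.I4
cycle 16: W2.I5
cycle 17: W2.I6

Answer: 18 cycles, utilization 8/9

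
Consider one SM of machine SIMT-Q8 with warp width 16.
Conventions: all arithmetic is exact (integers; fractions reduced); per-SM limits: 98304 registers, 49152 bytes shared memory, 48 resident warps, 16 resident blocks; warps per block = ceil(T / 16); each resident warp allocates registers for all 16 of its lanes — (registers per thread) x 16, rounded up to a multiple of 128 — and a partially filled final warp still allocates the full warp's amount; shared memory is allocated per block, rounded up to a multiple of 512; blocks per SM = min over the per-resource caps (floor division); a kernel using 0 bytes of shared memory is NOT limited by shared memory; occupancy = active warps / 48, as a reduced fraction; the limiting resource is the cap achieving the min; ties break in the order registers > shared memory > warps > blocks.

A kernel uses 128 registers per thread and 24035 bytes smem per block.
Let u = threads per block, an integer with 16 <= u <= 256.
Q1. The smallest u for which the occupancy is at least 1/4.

Answer: u = 81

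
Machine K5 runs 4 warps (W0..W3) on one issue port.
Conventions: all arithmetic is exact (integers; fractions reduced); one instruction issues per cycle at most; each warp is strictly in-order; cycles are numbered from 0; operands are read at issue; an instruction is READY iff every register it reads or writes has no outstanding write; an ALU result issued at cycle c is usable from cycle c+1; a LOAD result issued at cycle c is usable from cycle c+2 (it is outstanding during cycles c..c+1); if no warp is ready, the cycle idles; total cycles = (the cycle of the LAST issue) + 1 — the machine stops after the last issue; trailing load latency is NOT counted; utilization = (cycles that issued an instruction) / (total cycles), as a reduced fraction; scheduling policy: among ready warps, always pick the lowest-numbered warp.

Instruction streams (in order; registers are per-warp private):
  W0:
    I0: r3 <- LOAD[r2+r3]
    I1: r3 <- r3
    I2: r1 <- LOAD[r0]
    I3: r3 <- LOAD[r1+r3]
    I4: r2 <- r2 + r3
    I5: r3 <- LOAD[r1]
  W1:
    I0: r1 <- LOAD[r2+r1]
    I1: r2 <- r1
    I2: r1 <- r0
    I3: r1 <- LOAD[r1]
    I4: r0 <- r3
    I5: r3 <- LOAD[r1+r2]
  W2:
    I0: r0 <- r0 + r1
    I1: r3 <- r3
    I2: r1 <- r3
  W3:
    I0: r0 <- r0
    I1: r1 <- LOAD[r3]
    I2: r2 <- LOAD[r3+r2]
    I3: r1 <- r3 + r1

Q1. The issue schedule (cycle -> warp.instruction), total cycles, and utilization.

cycle 0: W0.I0
cycle 1: W1.I0
cycle 2: W0.I1
cycle 3: W0.I2
cycle 4: W1.I1
cycle 5: W0.I3
cycle 6: W1.I2
cycle 7: W0.I4
cycle 8: W0.I5
cycle 9: W1.I3
cycle 10: W1.I4
cycle 11: W1.I5
cycle 12: W2.I0
cycle 13: W2.I1
cycle 14: W2.I2
cycle 15: W3.I0
cycle 16: W3.I1
cycle 17: W3.I2
cycle 18: W3.I3

Answer: 19 cycles, utilization 1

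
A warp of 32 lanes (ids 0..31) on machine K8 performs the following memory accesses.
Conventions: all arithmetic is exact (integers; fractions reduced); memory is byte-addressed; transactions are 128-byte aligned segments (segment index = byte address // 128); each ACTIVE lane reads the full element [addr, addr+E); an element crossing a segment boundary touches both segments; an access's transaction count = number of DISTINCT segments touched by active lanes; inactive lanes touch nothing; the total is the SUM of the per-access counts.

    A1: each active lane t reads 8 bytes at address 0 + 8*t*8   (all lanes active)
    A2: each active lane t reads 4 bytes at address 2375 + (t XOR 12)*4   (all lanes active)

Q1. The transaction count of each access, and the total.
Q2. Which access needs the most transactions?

A1: 16 transactions
A2: 2 transactions

Answer: 16,2; total 18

Answer: A1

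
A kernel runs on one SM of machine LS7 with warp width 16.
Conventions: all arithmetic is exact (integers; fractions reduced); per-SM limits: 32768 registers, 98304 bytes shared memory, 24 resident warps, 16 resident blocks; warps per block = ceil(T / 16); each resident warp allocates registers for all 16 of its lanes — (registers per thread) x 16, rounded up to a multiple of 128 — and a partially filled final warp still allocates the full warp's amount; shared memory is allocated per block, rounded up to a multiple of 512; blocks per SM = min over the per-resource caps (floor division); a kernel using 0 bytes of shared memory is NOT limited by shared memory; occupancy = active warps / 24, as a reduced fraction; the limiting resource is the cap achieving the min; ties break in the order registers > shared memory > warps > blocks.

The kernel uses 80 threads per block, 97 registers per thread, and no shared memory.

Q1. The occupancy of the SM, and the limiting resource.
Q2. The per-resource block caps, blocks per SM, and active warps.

Answer: occupancy 5/8, limited by registers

registers: 3 blocks
shared memory: no limit (kernel uses none)
warps: 4 blocks
blocks: 16 blocks

Answer: 3 blocks, 15 active warps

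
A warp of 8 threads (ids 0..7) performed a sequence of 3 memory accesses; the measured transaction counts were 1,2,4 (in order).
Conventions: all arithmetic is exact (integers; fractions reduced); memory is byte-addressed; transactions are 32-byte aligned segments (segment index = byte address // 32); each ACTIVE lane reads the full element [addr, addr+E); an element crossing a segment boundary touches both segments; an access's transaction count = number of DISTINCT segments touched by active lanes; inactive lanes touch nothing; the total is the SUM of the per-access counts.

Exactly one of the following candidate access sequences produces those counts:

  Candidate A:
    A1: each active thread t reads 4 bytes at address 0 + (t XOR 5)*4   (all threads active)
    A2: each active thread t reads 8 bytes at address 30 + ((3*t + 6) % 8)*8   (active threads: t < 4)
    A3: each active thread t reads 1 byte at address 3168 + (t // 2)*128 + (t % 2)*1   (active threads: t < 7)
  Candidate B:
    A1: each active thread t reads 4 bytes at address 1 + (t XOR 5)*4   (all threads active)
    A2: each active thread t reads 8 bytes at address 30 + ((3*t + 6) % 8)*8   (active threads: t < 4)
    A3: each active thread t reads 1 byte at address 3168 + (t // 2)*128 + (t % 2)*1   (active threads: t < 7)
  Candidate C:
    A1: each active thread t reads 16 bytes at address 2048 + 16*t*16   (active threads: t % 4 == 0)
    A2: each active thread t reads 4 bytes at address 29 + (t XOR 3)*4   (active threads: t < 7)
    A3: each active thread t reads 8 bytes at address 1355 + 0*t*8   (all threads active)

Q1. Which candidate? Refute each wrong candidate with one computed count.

B: A1 gives 2 transactions, not 1
C: A1 gives 2 transactions, not 1
A: all counts match (1,2,4)

Answer: A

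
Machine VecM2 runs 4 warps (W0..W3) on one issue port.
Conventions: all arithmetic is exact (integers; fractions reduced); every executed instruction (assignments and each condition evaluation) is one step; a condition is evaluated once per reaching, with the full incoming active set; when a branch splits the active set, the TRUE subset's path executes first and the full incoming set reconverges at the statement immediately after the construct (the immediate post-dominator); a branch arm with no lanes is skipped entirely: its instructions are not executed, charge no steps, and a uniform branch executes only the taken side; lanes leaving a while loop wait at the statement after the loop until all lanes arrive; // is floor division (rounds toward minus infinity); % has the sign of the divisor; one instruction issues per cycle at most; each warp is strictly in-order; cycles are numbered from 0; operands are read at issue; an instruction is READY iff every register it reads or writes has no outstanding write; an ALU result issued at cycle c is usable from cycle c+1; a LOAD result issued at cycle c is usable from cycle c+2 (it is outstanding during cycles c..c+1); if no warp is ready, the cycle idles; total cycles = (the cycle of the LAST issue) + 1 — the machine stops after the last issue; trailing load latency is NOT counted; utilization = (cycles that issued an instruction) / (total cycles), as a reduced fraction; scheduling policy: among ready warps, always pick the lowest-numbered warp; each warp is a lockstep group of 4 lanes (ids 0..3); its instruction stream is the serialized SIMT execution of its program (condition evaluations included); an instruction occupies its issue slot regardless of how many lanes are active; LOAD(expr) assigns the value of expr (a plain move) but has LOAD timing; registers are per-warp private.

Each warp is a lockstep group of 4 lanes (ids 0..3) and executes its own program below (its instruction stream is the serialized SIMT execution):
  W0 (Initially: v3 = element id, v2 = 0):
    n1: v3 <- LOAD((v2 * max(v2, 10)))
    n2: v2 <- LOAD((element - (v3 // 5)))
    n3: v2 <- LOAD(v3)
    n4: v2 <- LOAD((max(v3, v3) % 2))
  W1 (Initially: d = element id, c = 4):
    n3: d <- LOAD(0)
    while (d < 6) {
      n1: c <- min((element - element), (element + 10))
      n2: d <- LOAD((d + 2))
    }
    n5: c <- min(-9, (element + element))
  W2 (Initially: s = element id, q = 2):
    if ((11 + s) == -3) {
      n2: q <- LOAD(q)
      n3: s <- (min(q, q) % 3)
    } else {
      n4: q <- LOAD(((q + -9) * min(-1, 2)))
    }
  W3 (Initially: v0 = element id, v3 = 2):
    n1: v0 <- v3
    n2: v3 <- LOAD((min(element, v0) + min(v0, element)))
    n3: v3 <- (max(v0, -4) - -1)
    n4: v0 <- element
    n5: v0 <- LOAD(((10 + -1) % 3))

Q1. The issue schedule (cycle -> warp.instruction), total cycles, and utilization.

cycle 0: W0.I0
cycle 1: W1.I0
cycle 2: W0.I1
cycle 3: W1.I1
cycle 4: W0.I2
cycle 5: W1.I2
cycle 6: W0.I3
cycle 7: W1.I3
cycle 8: W2.I0
cycle 9: W1.I4
cycle 10: W1.I5
cycle 11: W1.I6
cycle 12: W2.I1
cycle 13: W1.I7
cycle 14: W1.I8
cycle 15: W1.I9
cycle 16: W3.I0
cycle 17: W1.I10
cycle 18: W1.I11
cycle 19: W3.I1
cycle 20: idle
cycle 21: W3.I2
cycle 22: W3.I3
cycle 23: W3.I4

Answer: 24 cycles, utilization 23/24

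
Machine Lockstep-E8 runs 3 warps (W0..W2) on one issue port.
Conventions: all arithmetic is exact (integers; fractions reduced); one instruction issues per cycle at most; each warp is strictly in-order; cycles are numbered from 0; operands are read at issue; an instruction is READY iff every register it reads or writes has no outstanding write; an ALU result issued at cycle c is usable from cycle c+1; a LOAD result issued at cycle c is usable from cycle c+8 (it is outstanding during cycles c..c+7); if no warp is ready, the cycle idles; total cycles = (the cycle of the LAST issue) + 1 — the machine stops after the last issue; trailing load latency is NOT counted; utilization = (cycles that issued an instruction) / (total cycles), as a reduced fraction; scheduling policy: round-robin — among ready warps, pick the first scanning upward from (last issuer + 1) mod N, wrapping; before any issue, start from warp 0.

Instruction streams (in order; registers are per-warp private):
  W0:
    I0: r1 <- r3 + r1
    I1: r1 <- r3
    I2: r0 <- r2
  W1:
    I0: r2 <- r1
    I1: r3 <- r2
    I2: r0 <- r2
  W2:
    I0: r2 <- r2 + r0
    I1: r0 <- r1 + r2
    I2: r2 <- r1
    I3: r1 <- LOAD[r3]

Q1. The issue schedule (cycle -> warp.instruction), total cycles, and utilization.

cycle 0: W0.I0
cycle 1: W1.I0
cycle 2: W2.I0
cycle 3: W0.I1
cycle 4: W1.I1
cycle 5: W2.I1
cycle 6: W0.I2
cycle 7: W1.I2
cycle 8: W2.I2
cycle 9: W2.I3

Answer: 10 cycles, utilization 1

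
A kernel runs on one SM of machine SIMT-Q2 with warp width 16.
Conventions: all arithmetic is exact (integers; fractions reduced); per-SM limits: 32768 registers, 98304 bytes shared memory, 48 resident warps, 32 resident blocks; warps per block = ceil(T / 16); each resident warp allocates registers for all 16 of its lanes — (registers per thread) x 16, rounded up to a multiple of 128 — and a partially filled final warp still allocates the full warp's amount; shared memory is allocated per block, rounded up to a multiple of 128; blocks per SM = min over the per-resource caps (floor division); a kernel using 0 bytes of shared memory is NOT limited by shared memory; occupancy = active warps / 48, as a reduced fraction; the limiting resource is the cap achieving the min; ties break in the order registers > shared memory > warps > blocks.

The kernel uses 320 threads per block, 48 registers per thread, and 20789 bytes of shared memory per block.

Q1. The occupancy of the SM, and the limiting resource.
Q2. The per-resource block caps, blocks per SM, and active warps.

Answer: occupancy 5/6, limited by registers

registers: 2 blocks
shared memory: 4 blocks
warps: 2 blocks
blocks: 32 blocks

Answer: 2 blocks, 40 active warps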